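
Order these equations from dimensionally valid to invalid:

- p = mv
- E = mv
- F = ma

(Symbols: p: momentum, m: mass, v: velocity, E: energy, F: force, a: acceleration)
Dimensionally correct: p = mv, F = ma
Dimensionally incorrect: E = mv
Ordered (correct first, then incorrect): p = mv, F = ma, E = mv

- p = mv: LHS [L M T^-1], RHS [L M T^-1] → correct ✓
- E = mv: LHS [L^2 M T^-2], RHS [L M T^-1] → incorrect ✗
- F = ma: LHS [L M T^-2], RHS [L M T^-2] → correct ✓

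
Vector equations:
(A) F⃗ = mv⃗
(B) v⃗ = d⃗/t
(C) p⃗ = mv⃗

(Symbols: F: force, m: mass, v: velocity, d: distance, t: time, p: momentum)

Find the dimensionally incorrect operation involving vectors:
(A) F⃗ = mv⃗

(A) F⃗ = mv⃗: LHS [L M T^-2], RHS [L M T^-1] ✗ — mass times velocity is momentum, not force; should be ma⃗
(B) v⃗ = d⃗/t: LHS [L T^-1], RHS [L T^-1] ✓ — displacement (vector) divided by time (scalar)
(C) p⃗ = mv⃗: LHS [L M T^-1], RHS [L M T^-1] ✓ — mass (scalar) times velocity (vector)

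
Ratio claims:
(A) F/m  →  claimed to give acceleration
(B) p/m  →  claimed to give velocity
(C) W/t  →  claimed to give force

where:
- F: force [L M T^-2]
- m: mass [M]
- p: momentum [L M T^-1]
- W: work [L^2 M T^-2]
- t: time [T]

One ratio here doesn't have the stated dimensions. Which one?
(C) W/t does not give force

(A) F/m: [L T^-2] = acceleration [L T^-2] ✓
(B) p/m: [L T^-1] = velocity [L T^-1] ✓
(C) W/t: [L^2 M T^-3] ≠ force [L M T^-2] ✗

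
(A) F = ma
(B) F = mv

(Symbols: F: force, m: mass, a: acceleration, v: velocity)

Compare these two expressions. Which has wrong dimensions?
(B)

(A) F = ma: LHS [L M T^-2], RHS [L M T^-2] ✓
(B) F = mv: LHS [L M T^-2], RHS [L M T^-1] ✗

Expression (B) F = mv is dimensionally incorrect.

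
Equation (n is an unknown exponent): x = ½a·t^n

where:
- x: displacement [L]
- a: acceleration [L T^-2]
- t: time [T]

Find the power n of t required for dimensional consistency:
n = 2

x has dimensions [L]; t has dimensions [T].
The rest of the RHS has dimensions [L T^-2], so t^n must supply [T^2].
With n = 2: ½a·t^2 has dimensions [L], matching the LHS ✓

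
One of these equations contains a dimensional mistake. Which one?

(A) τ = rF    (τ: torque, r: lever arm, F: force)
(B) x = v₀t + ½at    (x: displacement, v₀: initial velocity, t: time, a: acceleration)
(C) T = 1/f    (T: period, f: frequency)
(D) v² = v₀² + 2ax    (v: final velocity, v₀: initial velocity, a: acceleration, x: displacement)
(B) x = v₀t + ½at

The equation (B) x = v₀t + ½at is dimensionally incorrect.

LHS (x): [L]
RHS terms:
  - v₀t: [L] ✓
  - ½at: [L T^-1] ✗ (does not match LHS)

The dimensions do not match. The other three equations balance.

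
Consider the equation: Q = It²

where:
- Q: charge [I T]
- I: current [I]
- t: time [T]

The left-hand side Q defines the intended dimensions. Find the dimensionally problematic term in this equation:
The right-hand side term It²

Q has dimensions [I T], but It² has dimensions [I T^2], so the term It² is dimensionally wrong for Q.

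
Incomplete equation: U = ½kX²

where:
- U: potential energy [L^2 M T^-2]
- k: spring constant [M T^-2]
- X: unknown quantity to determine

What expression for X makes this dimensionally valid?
X = x (displacement), dimensions [L]

U has dimensions [L^2 M T^-2]; the rest of the RHS (½k) has dimensions [M T^-2].
So X² must have dimensions [L^2], i.e. X has dimensions [L] — X = x (displacement).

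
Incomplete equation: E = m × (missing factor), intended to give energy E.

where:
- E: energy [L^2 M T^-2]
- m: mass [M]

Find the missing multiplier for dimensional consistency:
v² (velocity squared), dimensions [L^2 T^-2]

E has dimensions [L^2 M T^-2] and m has dimensions [M].
The missing factor must have dimensions [L^2 M T^-2] / [M] = [L^2 T^-2], i.e. velocity squared (v²).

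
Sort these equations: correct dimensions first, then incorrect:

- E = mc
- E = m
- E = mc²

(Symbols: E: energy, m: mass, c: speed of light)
Dimensionally correct: E = mc²
Dimensionally incorrect: E = mc, E = m
Ordered (correct first, then incorrect): E = mc², E = mc, E = m

- E = mc: LHS [L^2 M T^-2], RHS [L M T^-1] → incorrect ✗
- E = m: LHS [L^2 M T^-2], RHS [M] → incorrect ✗
- E = mc²: LHS [L^2 M T^-2], RHS [L^2 M T^-2] → correct ✓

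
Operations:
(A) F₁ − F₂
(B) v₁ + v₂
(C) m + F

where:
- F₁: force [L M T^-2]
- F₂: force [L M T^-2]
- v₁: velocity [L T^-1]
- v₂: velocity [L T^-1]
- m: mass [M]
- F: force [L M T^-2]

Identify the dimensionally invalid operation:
(C) m + F

(A) F₁ − F₂: F₁ [L M T^-2] and F₂ [L M T^-2] — same dimensions ✓
(B) v₁ + v₂: v₁ [L T^-1] and v₂ [L T^-1] — same dimensions ✓
(C) m + F: m [M] and F [L M T^-2] — different dimensions cannot be added/subtracted ✗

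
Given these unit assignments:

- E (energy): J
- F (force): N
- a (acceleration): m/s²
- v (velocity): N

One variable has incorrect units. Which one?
v

The variable v (velocity) should have units m/s, not N.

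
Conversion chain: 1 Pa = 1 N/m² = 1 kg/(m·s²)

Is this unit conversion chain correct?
The chain is correct (no errors).

Correct: Pascal is Newton per square meter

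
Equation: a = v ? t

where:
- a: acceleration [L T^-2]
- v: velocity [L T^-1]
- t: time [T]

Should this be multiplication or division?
division (÷): a = v ÷ t

a [L T^-2]; v [L T^-1]; t [T].
v × t → [L] ✗
v ÷ t → [L T^-2] ✓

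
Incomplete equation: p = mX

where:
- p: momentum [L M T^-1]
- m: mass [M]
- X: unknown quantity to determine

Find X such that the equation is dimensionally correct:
X = v (velocity), dimensions [L T^-1]

p has dimensions [L M T^-1]; the rest of the RHS (m) has dimensions [M].
So X must have dimensions [L T^-1] — X = v (velocity).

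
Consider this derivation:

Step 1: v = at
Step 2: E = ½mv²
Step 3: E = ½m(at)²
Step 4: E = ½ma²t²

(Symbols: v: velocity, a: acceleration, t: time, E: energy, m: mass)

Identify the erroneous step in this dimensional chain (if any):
No step introduces an error — all steps are dimensionally consistent.

Step 1: v = at → LHS [L T^-1], RHS [L T^-1] ✓
Step 2: E = ½mv² → LHS [L^2 M T^-2], RHS [L^2 M T^-2] ✓
Step 3: E = ½m(at)² → LHS [L^2 M T^-2], RHS [L^2 M T^-2] ✓
Step 4: E = ½ma²t² → LHS [L^2 M T^-2], RHS [L^2 M T^-2] ✓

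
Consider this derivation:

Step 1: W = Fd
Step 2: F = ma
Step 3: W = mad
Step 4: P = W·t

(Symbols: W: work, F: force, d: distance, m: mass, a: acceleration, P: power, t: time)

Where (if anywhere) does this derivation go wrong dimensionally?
Step 4

Step 1: W = Fd → LHS [L^2 M T^-2], RHS [L^2 M T^-2] ✓
Step 2: F = ma → LHS [L M T^-2], RHS [L M T^-2] ✓
Step 3: W = mad → LHS [L^2 M T^-2], RHS [L^2 M T^-2] ✓
Step 4: P = W·t → LHS [L^2 M T^-3], RHS [L^2 M T^-1] ✗

The first dimensional inconsistency appears in step 4: P = W·t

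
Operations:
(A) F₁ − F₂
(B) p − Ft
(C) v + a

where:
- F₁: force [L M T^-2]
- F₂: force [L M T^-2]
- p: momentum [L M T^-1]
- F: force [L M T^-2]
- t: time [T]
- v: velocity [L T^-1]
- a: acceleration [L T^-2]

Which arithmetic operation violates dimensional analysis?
(C) v + a

(A) F₁ − F₂: F₁ [L M T^-2] and F₂ [L M T^-2] — same dimensions ✓
(B) p − Ft: p [L M T^-1] and Ft [L M T^-1] — same dimensions ✓
(C) v + a: v [L T^-1] and a [L T^-2] — different dimensions cannot be added/subtracted ✗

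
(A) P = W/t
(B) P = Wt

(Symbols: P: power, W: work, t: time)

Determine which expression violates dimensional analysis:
(B)

(A) P = W/t: LHS [L^2 M T^-3], RHS [L^2 M T^-3] ✓
(B) P = Wt: LHS [L^2 M T^-3], RHS [L^2 M T^-1] ✗

Expression (B) P = Wt is dimensionally incorrect.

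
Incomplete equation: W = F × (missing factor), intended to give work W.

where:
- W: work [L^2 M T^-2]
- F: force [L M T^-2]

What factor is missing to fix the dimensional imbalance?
d (distance), dimensions [L]

W has dimensions [L^2 M T^-2] and F has dimensions [L M T^-2].
The missing factor must have dimensions [L^2 M T^-2] / [L M T^-2] = [L], i.e. distance (d).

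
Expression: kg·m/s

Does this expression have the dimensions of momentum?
Yes

The expression kg·m/s has dimensions [L M T^-1], which is exactly momentum [L M T^-1].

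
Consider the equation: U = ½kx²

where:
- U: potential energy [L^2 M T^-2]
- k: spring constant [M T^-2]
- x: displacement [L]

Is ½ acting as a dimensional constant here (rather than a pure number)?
No

U has dimensions [L^2 M T^-2] and kx² already has dimensions [L^2 M T^-2], so the equation balances without ½ contributing any dimensions. ½ is a pure (dimensionless) number; changing or removing it would not affect dimensional consistency.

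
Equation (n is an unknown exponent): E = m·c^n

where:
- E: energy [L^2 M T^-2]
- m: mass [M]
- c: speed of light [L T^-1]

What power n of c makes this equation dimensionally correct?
n = 2

E has dimensions [L^2 M T^-2]; c has dimensions [L T^-1].
The rest of the RHS has dimensions [M], so c^n must supply [L^2 T^-2].
With n = 2: m·c^2 has dimensions [L^2 M T^-2], matching the LHS ✓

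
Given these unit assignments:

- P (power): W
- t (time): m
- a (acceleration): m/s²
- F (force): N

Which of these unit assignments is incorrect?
t

The variable t (time) should have units s, not m.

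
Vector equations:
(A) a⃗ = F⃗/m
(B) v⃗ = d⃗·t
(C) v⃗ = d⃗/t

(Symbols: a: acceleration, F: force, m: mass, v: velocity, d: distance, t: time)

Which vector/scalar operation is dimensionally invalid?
(B) v⃗ = d⃗·t

(A) a⃗ = F⃗/m: LHS [L T^-2], RHS [L T^-2] ✓ — force (vector) divided by mass (scalar)
(B) v⃗ = d⃗·t: LHS [L T^-1], RHS [L T] ✗ — velocity is displacement per time; should be d⃗/t
(C) v⃗ = d⃗/t: LHS [L T^-1], RHS [L T^-1] ✓ — displacement (vector) divided by time (scalar)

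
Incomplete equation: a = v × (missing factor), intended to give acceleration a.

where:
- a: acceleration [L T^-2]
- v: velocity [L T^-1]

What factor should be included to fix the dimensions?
1/t (inverse time), dimensions [T^-1]

a has dimensions [L T^-2] and v has dimensions [L T^-1].
The missing factor must have dimensions [L T^-2] / [L T^-1] = [T^-1], i.e. inverse time (1/t).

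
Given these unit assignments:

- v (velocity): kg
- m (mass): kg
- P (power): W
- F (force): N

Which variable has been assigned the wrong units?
v

The variable v (velocity) should have units m/s, not kg.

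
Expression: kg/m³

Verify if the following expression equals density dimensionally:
Yes

The expression kg/m³ has dimensions [L^-3 M], which is exactly density [L^-3 M].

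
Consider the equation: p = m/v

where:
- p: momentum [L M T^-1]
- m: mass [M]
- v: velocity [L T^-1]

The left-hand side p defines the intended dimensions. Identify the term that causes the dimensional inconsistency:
The right-hand side term m/v

p has dimensions [L M T^-1], but m/v has dimensions [L^-1 M T], so the term m/v is dimensionally wrong for p.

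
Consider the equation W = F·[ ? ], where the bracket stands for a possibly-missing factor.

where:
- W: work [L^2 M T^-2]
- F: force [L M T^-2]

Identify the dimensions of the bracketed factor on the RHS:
[L] — length (e.g. a distance d)

W has dimensions [L^2 M T^-2]; F has dimensions [L M T^-2].
The bracketed factor must supply [L^2 M T^-2] / [L M T^-2] = [L].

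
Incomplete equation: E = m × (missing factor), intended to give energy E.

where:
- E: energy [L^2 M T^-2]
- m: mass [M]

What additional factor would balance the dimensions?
v² (velocity squared), dimensions [L^2 T^-2]

E has dimensions [L^2 M T^-2] and m has dimensions [M].
The missing factor must have dimensions [L^2 M T^-2] / [M] = [L^2 T^-2], i.e. velocity squared (v²).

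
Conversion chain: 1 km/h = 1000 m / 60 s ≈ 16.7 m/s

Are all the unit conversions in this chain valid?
The chain is incorrect (it contains an error).

Incorrect: 1 h = 3600 s, not 60 s (1 km/h ≈ 0.278 m/s)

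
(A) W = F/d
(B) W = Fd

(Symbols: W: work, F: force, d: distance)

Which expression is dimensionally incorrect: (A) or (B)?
(A)

(A) W = F/d: LHS [L^2 M T^-2], RHS [M T^-2] ✗
(B) W = Fd: LHS [L^2 M T^-2], RHS [L^2 M T^-2] ✓

Expression (A) W = F/d is dimensionally incorrect.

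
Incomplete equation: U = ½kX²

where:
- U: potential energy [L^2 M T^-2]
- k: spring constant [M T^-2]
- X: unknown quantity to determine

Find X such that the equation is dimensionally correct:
X = x (displacement), dimensions [L]

U has dimensions [L^2 M T^-2]; the rest of the RHS (½k) has dimensions [M T^-2].
So X² must have dimensions [L^2], i.e. X has dimensions [L] — X = x (displacement).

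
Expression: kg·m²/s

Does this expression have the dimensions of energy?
No

The expression kg·m²/s has dimensions [L^2 M T^-1], but energy has dimensions [L^2 M T^-2].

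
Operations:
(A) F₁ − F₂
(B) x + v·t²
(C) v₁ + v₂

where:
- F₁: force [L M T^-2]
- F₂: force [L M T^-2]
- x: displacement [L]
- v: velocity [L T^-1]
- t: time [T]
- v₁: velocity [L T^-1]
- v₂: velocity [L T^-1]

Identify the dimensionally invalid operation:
(B) x + v·t²

(A) F₁ − F₂: F₁ [L M T^-2] and F₂ [L M T^-2] — same dimensions ✓
(B) x + v·t²: x [L] and v·t² [L T] — different dimensions cannot be added/subtracted ✗
(C) v₁ + v₂: v₁ [L T^-1] and v₂ [L T^-1] — same dimensions ✓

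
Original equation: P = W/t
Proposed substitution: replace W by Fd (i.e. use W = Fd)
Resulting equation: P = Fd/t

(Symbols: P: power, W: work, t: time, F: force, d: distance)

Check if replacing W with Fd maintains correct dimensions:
Yes

[W] = [L^2 M T^-2] and [Fd] = [L^2 M T^-2]. These match, so the substitution replaces a quantity by one of the same dimensions and the result P = Fd/t has LHS [L^2 M T^-3] vs RHS [L^2 M T^-3] — still consistent.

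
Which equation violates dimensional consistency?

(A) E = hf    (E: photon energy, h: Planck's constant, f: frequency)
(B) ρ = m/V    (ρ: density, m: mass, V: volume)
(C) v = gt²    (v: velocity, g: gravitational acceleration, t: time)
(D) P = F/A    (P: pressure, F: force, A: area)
(C) v = gt²

The equation (C) v = gt² is dimensionally incorrect.

LHS (v): [L T^-1]
RHS (gt²): [L] ✗

The dimensions do not match. The other three equations balance.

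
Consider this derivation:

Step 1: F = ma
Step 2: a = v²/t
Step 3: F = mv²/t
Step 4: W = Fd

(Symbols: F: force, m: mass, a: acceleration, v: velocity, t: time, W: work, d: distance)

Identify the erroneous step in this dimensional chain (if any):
Step 2

Step 1: F = ma → LHS [L M T^-2], RHS [L M T^-2] ✓
Step 2: a = v²/t → LHS [L T^-2], RHS [L^2 T^-3] ✗

The first dimensional inconsistency appears in step 2: a = v²/t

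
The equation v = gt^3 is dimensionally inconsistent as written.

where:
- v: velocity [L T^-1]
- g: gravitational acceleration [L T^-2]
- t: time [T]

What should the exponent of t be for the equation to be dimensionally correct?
The exponent of t should be 1: v = gt

The LHS v has dimensions [L T^-1]; t has dimensions [T].
As written, the RHS gt^3 (exponent 3 on t) has dimensions [L T], which does not match.
With exponent 1, the RHS gt has dimensions [L T^-1], matching the LHS.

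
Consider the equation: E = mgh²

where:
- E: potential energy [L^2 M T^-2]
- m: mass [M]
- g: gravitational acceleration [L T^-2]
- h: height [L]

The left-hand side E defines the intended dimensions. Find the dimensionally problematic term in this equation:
The right-hand side term mgh²

E has dimensions [L^2 M T^-2], but mgh² has dimensions [L^3 M T^-2], so the term mgh² is dimensionally wrong for E.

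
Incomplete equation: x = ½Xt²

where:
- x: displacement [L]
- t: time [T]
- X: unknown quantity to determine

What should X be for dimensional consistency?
X = a (acceleration), dimensions [L T^-2]

x has dimensions [L]; the rest of the RHS (½ t²) has dimensions [T^2].
So X must have dimensions [L T^-2] — X = a (acceleration).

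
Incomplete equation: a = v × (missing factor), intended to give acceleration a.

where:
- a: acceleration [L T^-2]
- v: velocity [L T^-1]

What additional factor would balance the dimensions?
1/t (inverse time), dimensions [T^-1]

a has dimensions [L T^-2] and v has dimensions [L T^-1].
The missing factor must have dimensions [L T^-2] / [L T^-1] = [T^-1], i.e. inverse time (1/t).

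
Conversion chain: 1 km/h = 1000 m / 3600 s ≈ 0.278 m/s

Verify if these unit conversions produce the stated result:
The chain is correct (no errors).

Correct: 1 km = 1000 m, 1 h = 3600 s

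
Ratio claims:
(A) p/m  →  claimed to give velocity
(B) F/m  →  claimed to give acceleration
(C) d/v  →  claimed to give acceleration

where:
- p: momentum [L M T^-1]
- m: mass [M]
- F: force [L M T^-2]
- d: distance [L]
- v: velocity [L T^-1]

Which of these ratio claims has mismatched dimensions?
(C) d/v does not give acceleration

(A) p/m: [L T^-1] = velocity [L T^-1] ✓
(B) F/m: [L T^-2] = acceleration [L T^-2] ✓
(C) d/v: [T] ≠ acceleration [L T^-2] ✗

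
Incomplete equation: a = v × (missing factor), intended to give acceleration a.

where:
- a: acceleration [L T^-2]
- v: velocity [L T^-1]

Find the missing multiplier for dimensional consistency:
1/t (inverse time), dimensions [T^-1]

a has dimensions [L T^-2] and v has dimensions [L T^-1].
The missing factor must have dimensions [L T^-2] / [L T^-1] = [T^-1], i.e. inverse time (1/t).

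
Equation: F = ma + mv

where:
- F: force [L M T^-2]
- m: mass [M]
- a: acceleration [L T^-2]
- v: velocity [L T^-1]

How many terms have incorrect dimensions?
1

LHS F: [L M T^-2]
- ma: [L M T^-2] ✓
- mv: [L M T^-1] ✗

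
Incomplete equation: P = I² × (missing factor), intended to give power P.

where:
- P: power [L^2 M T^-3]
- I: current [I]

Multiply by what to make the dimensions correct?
R (resistance), dimensions [I^-2 L^2 M T^-3]

P has dimensions [L^2 M T^-3] and I² has dimensions [I^2].
The missing factor must have dimensions [L^2 M T^-3] / [I^2] = [I^-2 L^2 M T^-3], i.e. resistance (R).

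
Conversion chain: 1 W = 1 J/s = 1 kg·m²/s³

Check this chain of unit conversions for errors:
The chain is correct (no errors).

Correct: Watt is Joule per second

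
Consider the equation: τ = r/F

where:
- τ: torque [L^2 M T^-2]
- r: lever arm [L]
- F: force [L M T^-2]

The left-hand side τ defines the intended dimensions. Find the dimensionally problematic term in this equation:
The right-hand side term r/F

τ has dimensions [L^2 M T^-2], but r/F has dimensions [M^-1 T^2], so the term r/F is dimensionally wrong for τ.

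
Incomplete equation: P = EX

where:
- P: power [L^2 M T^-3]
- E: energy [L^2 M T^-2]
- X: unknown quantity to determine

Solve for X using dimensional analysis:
X = f (inverse time / frequency (1/t)), dimensions [T^-1]

P has dimensions [L^2 M T^-3]; the rest of the RHS (E) has dimensions [L^2 M T^-2].
So X must have dimensions [T^-1] — X = f (inverse time / frequency (1/t)).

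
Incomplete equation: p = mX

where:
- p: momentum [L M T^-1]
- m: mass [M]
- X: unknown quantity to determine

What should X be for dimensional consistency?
X = v (velocity), dimensions [L T^-1]

p has dimensions [L M T^-1]; the rest of the RHS (m) has dimensions [M].
So X must have dimensions [L T^-1] — X = v (velocity).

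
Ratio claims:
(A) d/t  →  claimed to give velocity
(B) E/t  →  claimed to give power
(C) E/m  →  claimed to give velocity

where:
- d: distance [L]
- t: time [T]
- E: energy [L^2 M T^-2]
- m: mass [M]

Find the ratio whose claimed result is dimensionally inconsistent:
(C) E/m does not give velocity

(A) d/t: [L T^-1] = velocity [L T^-1] ✓
(B) E/t: [L^2 M T^-3] = power [L^2 M T^-3] ✓
(C) E/m: [L^2 T^-2] ≠ velocity [L T^-1] ✗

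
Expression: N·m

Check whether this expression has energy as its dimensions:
Yes

The expression N·m has dimensions [L^2 M T^-2], which is exactly energy [L^2 M T^-2].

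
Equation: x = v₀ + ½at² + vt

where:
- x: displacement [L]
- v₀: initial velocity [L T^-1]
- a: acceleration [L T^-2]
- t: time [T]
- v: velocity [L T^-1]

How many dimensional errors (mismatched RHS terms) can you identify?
1

LHS x: [L]
- v₀: [L T^-1] ✗
- ½at²: [L] ✓
- vt: [L] ✓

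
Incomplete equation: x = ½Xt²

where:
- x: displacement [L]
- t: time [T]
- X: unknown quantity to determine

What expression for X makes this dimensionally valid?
X = a (acceleration), dimensions [L T^-2]

x has dimensions [L]; the rest of the RHS (½ t²) has dimensions [T^2].
So X must have dimensions [L T^-2] — X = a (acceleration).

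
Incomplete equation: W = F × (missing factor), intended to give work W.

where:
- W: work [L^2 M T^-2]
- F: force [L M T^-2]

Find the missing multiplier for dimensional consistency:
d (distance), dimensions [L]

W has dimensions [L^2 M T^-2] and F has dimensions [L M T^-2].
The missing factor must have dimensions [L^2 M T^-2] / [L M T^-2] = [L], i.e. distance (d).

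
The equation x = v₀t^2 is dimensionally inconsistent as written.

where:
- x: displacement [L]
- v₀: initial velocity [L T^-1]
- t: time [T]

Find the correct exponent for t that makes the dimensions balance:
The exponent of t should be 1: x = v₀t

The LHS x has dimensions [L]; t has dimensions [T].
As written, the RHS v₀t^2 (exponent 2 on t) has dimensions [L T], which does not match.
With exponent 1, the RHS v₀t has dimensions [L], matching the LHS.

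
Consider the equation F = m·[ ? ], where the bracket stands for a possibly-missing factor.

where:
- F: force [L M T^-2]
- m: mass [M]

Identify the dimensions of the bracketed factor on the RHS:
[L T^-2] — acceleration (e.g. a)

F has dimensions [L M T^-2]; m has dimensions [M].
The bracketed factor must supply [L M T^-2] / [M] = [L T^-2].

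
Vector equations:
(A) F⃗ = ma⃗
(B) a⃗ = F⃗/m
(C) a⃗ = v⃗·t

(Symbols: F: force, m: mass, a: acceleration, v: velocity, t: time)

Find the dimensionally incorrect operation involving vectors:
(C) a⃗ = v⃗·t

(A) F⃗ = ma⃗: LHS [L M T^-2], RHS [L M T^-2] ✓ — Force and acceleration are vectors, mass is a scalar
(B) a⃗ = F⃗/m: LHS [L T^-2], RHS [L T^-2] ✓ — force (vector) divided by mass (scalar)
(C) a⃗ = v⃗·t: LHS [L T^-2], RHS [L] ✗ — acceleration is velocity per time; should be v⃗/t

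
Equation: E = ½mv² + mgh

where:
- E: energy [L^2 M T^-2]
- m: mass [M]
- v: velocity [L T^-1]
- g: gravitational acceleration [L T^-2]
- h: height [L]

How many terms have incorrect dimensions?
0

LHS E: [L^2 M T^-2]
- ½mv²: [L^2 M T^-2] ✓
- mgh: [L^2 M T^-2] ✓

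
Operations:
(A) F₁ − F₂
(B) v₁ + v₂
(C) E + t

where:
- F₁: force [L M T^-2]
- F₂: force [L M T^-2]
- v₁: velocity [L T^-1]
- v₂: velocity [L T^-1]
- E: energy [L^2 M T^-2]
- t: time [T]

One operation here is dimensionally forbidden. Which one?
(C) E + t

(A) F₁ − F₂: F₁ [L M T^-2] and F₂ [L M T^-2] — same dimensions ✓
(B) v₁ + v₂: v₁ [L T^-1] and v₂ [L T^-1] — same dimensions ✓
(C) E + t: E [L^2 M T^-2] and t [T] — different dimensions cannot be added/subtracted ✗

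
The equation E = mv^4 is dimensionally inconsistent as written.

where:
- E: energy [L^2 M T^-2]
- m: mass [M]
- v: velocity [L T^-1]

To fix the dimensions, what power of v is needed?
The exponent of v should be 2: E = mv^2

The LHS E has dimensions [L^2 M T^-2]; v has dimensions [L T^-1].
As written, the RHS mv^4 (exponent 4 on v) has dimensions [L^4 M T^-4], which does not match.
With exponent 2, the RHS mv^2 has dimensions [L^2 M T^-2], matching the LHS.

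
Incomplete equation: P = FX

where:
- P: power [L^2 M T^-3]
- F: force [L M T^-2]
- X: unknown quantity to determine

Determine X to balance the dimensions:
X = v (velocity), dimensions [L T^-1]

P has dimensions [L^2 M T^-3]; the rest of the RHS (F) has dimensions [L M T^-2].
So X must have dimensions [L T^-1] — X = v (velocity).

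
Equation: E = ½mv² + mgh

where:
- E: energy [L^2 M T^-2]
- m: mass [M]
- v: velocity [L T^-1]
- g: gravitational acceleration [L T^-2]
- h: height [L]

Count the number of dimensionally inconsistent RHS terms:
0

LHS E: [L^2 M T^-2]
- ½mv²: [L^2 M T^-2] ✓
- mgh: [L^2 M T^-2] ✓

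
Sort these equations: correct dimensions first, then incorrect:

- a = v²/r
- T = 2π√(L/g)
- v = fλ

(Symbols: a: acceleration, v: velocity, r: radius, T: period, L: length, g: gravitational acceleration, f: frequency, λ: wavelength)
Dimensionally correct: a = v²/r, T = 2π√(L/g), v = fλ
Dimensionally incorrect: none
Ordered (correct first, then incorrect): a = v²/r, T = 2π√(L/g), v = fλ

- a = v²/r: LHS [L T^-2], RHS [L T^-2] → correct ✓
- T = 2π√(L/g): LHS [T], RHS [T] → correct ✓
- v = fλ: LHS [L T^-1], RHS [L T^-1] → correct ✓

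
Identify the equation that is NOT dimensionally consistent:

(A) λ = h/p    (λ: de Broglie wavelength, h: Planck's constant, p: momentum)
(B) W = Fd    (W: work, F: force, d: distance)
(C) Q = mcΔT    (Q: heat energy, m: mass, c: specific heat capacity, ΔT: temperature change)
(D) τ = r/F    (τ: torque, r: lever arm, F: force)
(D) τ = r/F

The equation (D) τ = r/F is dimensionally incorrect.

LHS (τ): [L^2 M T^-2]
RHS (r/F): [M^-1 T^2] ✗

The dimensions do not match. The other three equations balance.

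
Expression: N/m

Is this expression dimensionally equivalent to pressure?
No

The expression N/m has dimensions [M T^-2], but pressure has dimensions [L^-1 M T^-2].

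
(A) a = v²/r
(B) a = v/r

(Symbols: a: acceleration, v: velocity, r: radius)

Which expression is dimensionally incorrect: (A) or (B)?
(B)

(A) a = v²/r: LHS [L T^-2], RHS [L T^-2] ✓
(B) a = v/r: LHS [L T^-2], RHS [T^-1] ✗

Expression (B) a = v/r is dimensionally incorrect.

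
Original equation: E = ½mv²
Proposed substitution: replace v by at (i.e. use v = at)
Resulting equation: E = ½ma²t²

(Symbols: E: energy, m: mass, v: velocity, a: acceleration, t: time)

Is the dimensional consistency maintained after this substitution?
Yes

[v] = [L T^-1] and [at] = [L T^-1]. These match, so the substitution replaces a quantity by one of the same dimensions and the result E = ½ma²t² has LHS [L^2 M T^-2] vs RHS [L^2 M T^-2] — still consistent.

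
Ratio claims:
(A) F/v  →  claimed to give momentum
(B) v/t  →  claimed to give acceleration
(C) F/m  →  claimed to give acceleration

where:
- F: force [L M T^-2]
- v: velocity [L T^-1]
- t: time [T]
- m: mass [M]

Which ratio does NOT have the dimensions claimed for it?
(A) F/v does not give momentum

(A) F/v: [M T^-1] ≠ momentum [L M T^-1] ✗
(B) v/t: [L T^-2] = acceleration [L T^-2] ✓
(C) F/m: [L T^-2] = acceleration [L T^-2] ✓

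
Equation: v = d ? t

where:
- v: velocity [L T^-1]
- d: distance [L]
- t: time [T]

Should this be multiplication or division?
division (÷): v = d ÷ t

v [L T^-1]; d [L]; t [T].
d × t → [L T] ✗
d ÷ t → [L T^-1] ✓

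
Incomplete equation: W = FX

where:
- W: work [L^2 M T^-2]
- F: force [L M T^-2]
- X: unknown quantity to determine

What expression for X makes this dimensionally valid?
X = d (distance), dimensions [L]

W has dimensions [L^2 M T^-2]; the rest of the RHS (F) has dimensions [L M T^-2].
So X must have dimensions [L] — X = d (distance).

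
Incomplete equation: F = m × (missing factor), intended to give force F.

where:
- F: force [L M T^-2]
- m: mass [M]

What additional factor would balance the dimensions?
a (acceleration), dimensions [L T^-2]

F has dimensions [L M T^-2] and m has dimensions [M].
The missing factor must have dimensions [L M T^-2] / [M] = [L T^-2], i.e. acceleration (a).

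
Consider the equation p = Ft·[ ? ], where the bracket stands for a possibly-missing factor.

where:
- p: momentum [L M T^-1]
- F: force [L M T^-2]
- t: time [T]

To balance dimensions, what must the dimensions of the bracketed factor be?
Nothing is missing — the bracketed factor must be dimensionless.

p has dimensions [L M T^-1] and Ft already has dimensions [L M T^-1], so p = Ft is dimensionally complete.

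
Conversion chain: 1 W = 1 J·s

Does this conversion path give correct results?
The chain is incorrect (it contains an error).

Incorrect: Watt is J/s, not J·s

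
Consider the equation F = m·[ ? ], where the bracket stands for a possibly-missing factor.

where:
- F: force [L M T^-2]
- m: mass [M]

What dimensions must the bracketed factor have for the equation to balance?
[L T^-2] — acceleration (e.g. a)

F has dimensions [L M T^-2]; m has dimensions [M].
The bracketed factor must supply [L M T^-2] / [M] = [L T^-2].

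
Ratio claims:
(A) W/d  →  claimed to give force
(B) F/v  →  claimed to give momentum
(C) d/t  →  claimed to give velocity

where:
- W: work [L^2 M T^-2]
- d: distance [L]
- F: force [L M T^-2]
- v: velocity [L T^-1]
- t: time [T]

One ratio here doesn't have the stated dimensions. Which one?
(B) F/v does not give momentum

(A) W/d: [L M T^-2] = force [L M T^-2] ✓
(B) F/v: [M T^-1] ≠ momentum [L M T^-1] ✗
(C) d/t: [L T^-1] = velocity [L T^-1] ✓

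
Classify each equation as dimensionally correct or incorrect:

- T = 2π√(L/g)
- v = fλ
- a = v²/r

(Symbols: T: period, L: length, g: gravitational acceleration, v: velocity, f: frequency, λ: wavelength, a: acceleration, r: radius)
Dimensionally correct: T = 2π√(L/g), v = fλ, a = v²/r
Dimensionally incorrect: none
Ordered (correct first, then incorrect): T = 2π√(L/g), v = fλ, a = v²/r

- T = 2π√(L/g): LHS [T], RHS [T] → correct ✓
- v = fλ: LHS [L T^-1], RHS [L T^-1] → correct ✓
- a = v²/r: LHS [L T^-2], RHS [L T^-2] → correct ✓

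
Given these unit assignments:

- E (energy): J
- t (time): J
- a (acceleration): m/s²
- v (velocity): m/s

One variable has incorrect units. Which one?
t

The variable t (time) should have units s, not J.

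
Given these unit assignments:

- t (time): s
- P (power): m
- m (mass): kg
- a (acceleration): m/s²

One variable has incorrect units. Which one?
P

The variable P (power) should have units W, not m.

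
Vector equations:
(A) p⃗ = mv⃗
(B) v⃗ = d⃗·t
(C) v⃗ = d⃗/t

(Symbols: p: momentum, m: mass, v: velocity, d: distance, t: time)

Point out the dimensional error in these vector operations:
(B) v⃗ = d⃗·t

(A) p⃗ = mv⃗: LHS [L M T^-1], RHS [L M T^-1] ✓ — mass (scalar) times velocity (vector)
(B) v⃗ = d⃗·t: LHS [L T^-1], RHS [L T] ✗ — velocity is displacement per time; should be d⃗/t
(C) v⃗ = d⃗/t: LHS [L T^-1], RHS [L T^-1] ✓ — displacement (vector) divided by time (scalar)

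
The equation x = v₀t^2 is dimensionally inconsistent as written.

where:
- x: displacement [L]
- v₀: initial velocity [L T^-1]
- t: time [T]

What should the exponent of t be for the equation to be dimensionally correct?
The exponent of t should be 1: x = v₀t

The LHS x has dimensions [L]; t has dimensions [T].
As written, the RHS v₀t^2 (exponent 2 on t) has dimensions [L T], which does not match.
With exponent 1, the RHS v₀t has dimensions [L], matching the LHS.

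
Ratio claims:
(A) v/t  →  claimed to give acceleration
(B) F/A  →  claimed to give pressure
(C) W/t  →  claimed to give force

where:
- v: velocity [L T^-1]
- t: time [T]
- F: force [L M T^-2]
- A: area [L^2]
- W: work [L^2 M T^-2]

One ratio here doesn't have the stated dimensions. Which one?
(C) W/t does not give force

(A) v/t: [L T^-2] = acceleration [L T^-2] ✓
(B) F/A: [L^-1 M T^-2] = pressure [L^-1 M T^-2] ✓
(C) W/t: [L^2 M T^-3] ≠ force [L M T^-2] ✗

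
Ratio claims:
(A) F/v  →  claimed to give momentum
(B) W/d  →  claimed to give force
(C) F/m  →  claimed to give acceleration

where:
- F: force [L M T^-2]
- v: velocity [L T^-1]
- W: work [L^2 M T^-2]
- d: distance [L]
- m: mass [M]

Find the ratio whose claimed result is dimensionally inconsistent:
(A) F/v does not give momentum

(A) F/v: [M T^-1] ≠ momentum [L M T^-1] ✗
(B) W/d: [L M T^-2] = force [L M T^-2] ✓
(C) F/m: [L T^-2] = acceleration [L T^-2] ✓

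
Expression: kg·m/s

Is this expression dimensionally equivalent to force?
No

The expression kg·m/s has dimensions [L M T^-1], but force has dimensions [L M T^-2].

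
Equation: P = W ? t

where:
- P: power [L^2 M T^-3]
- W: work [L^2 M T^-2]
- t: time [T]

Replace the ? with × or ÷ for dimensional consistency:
division (÷): P = W ÷ t

P [L^2 M T^-3]; W [L^2 M T^-2]; t [T].
W × t → [L^2 M T^-1] ✗
W ÷ t → [L^2 M T^-3] ✓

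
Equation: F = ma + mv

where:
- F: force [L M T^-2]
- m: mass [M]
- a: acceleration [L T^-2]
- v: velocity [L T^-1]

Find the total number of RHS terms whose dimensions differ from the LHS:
1

LHS F: [L M T^-2]
- ma: [L M T^-2] ✓
- mv: [L M T^-1] ✗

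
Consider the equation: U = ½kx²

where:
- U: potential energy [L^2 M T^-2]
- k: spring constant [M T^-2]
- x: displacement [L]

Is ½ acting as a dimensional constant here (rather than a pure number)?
No

U has dimensions [L^2 M T^-2] and kx² already has dimensions [L^2 M T^-2], so the equation balances without ½ contributing any dimensions. ½ is a pure (dimensionless) number; changing or removing it would not affect dimensional consistency.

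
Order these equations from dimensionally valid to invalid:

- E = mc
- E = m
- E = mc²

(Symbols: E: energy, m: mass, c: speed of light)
Dimensionally correct: E = mc²
Dimensionally incorrect: E = mc, E = m
Ordered (correct first, then incorrect): E = mc², E = mc, E = m

- E = mc: LHS [L^2 M T^-2], RHS [L M T^-1] → incorrect ✗
- E = m: LHS [L^2 M T^-2], RHS [M] → incorrect ✗
- E = mc²: LHS [L^2 M T^-2], RHS [L^2 M T^-2] → correct ✓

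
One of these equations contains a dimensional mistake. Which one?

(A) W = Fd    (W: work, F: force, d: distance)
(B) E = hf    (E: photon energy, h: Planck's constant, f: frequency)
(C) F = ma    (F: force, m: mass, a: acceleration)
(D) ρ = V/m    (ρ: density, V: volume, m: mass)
(D) ρ = V/m

The equation (D) ρ = V/m is dimensionally incorrect.

LHS (ρ): [L^-3 M]
RHS (V/m): [L^3 M^-1] ✗

The dimensions do not match. The other three equations balance.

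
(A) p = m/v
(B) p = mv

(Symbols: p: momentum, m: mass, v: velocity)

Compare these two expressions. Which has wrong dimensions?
(A)

(A) p = m/v: LHS [L M T^-1], RHS [L^-1 M T] ✗
(B) p = mv: LHS [L M T^-1], RHS [L M T^-1] ✓

Expression (A) p = m/v is dimensionally incorrect.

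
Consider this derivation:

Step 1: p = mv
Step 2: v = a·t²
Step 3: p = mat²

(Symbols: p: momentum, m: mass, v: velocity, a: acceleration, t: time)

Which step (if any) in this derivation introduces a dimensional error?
Step 2

Step 1: p = mv → LHS [L M T^-1], RHS [L M T^-1] ✓
Step 2: v = a·t² → LHS [L T^-1], RHS [L] ✗

The first dimensional inconsistency appears in step 2: v = a·t²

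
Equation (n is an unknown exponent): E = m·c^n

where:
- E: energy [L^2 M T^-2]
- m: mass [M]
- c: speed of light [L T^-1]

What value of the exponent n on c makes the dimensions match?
n = 2

E has dimensions [L^2 M T^-2]; c has dimensions [L T^-1].
The rest of the RHS has dimensions [M], so c^n must supply [L^2 T^-2].
With n = 2: m·c^2 has dimensions [L^2 M T^-2], matching the LHS ✓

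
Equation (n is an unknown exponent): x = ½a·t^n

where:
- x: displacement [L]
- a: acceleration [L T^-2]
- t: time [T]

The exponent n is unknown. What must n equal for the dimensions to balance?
n = 2

x has dimensions [L]; t has dimensions [T].
The rest of the RHS has dimensions [L T^-2], so t^n must supply [T^2].
With n = 2: ½a·t^2 has dimensions [L], matching the LHS ✓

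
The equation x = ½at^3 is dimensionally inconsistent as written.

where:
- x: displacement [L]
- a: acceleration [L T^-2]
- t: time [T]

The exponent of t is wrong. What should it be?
The exponent of t should be 2: x = ½at^2

The LHS x has dimensions [L]; t has dimensions [T].
As written, the RHS ½at^3 (exponent 3 on t) has dimensions [L T], which does not match.
With exponent 2, the RHS ½at^2 has dimensions [L], matching the LHS.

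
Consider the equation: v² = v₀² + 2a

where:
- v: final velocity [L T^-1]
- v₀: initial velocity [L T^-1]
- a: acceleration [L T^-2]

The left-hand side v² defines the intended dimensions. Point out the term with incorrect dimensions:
The term 2a

Checking each RHS term against the LHS:
- v₀²: [L^2 T^-2] — matches v² [L^2 T^-2] ✓
- 2a: [L T^-2] — does NOT match v² [L^2 T^-2] ✗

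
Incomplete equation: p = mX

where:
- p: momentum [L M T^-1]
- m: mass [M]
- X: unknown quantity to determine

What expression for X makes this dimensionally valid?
X = v (velocity), dimensions [L T^-1]

p has dimensions [L M T^-1]; the rest of the RHS (m) has dimensions [M].
So X must have dimensions [L T^-1] — X = v (velocity).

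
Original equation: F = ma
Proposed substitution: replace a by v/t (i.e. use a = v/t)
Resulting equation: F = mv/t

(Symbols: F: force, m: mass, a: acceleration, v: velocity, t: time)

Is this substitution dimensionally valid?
Yes

[a] = [L T^-2] and [v/t] = [L T^-2]. These match, so the substitution replaces a quantity by one of the same dimensions and the result F = mv/t has LHS [L M T^-2] vs RHS [L M T^-2] — still consistent.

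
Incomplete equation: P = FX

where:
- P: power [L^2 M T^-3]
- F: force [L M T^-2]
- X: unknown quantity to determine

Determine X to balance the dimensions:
X = v (velocity), dimensions [L T^-1]

P has dimensions [L^2 M T^-3]; the rest of the RHS (F) has dimensions [L M T^-2].
So X must have dimensions [L T^-1] — X = v (velocity).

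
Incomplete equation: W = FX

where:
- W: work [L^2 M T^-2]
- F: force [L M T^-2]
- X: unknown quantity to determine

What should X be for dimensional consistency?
X = d (distance), dimensions [L]

W has dimensions [L^2 M T^-2]; the rest of the RHS (F) has dimensions [L M T^-2].
So X must have dimensions [L] — X = d (distance).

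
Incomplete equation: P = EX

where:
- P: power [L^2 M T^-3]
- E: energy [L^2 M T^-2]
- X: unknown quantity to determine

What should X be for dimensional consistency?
X = f (inverse time / frequency (1/t)), dimensions [T^-1]

P has dimensions [L^2 M T^-3]; the rest of the RHS (E) has dimensions [L^2 M T^-2].
So X must have dimensions [T^-1] — X = f (inverse time / frequency (1/t)).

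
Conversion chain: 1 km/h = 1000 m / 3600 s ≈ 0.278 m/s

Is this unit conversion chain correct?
The chain is correct (no errors).

Correct: 1 km = 1000 m, 1 h = 3600 s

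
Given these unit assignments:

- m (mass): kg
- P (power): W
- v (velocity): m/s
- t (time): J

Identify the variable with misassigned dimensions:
t

The variable t (time) should have units s, not J.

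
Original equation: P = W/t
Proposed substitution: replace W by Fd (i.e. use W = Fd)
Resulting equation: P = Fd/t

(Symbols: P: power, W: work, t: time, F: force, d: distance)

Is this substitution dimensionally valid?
Yes

[W] = [L^2 M T^-2] and [Fd] = [L^2 M T^-2]. These match, so the substitution replaces a quantity by one of the same dimensions and the result P = Fd/t has LHS [L^2 M T^-3] vs RHS [L^2 M T^-3] — still consistent.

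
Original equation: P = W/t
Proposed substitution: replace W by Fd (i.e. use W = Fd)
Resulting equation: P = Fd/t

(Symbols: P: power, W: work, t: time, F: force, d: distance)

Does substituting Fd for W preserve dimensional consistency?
Yes

[W] = [L^2 M T^-2] and [Fd] = [L^2 M T^-2]. These match, so the substitution replaces a quantity by one of the same dimensions and the result P = Fd/t has LHS [L^2 M T^-3] vs RHS [L^2 M T^-3] — still consistent.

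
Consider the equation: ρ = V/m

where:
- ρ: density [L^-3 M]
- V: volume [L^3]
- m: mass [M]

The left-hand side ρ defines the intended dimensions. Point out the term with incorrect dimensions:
The right-hand side term V/m

ρ has dimensions [L^-3 M], but V/m has dimensions [L^3 M^-1], so the term V/m is dimensionally wrong for ρ.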